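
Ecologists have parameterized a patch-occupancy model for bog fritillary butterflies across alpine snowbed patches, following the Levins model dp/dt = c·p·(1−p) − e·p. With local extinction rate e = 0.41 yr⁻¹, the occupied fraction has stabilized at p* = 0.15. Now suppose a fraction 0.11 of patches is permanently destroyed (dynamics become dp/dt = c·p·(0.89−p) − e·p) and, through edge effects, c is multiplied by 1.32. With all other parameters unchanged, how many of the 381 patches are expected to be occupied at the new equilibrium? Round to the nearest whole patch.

Balance c(1−p*) = e gives c = e/(1 − 0.15000) = 0.41/0.85000 = 0.48235.
New p* = 0.89 − e/c = 0.89 − 0.41000/0.63670 = 0.24605.
Expected occupied = 381 × 0.24605 = 93.75 ≈ 94.

94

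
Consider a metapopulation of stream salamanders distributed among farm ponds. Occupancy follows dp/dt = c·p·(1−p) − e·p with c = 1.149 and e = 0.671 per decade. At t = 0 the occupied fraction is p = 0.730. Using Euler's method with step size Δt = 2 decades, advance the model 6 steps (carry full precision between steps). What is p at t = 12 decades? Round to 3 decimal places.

0.416

Update rule: p ← p + [c·p·(1−p) − e·p]·Δt with Δt = 2.
t = 2: p = 0.73000 + (-0.52672) = 0.20328
t = 4: p = 0.20328 + (+0.09938) = 0.30265
t = 6: p = 0.30265 + (+0.07884) = 0.38149
t = 8: p = 0.38149 + (+0.03026) = 0.41176
t = 10: p = 0.41176 + (+0.00403) = 0.41578
t = 12: p = 0.41578 + (+0.00022) = 0.41600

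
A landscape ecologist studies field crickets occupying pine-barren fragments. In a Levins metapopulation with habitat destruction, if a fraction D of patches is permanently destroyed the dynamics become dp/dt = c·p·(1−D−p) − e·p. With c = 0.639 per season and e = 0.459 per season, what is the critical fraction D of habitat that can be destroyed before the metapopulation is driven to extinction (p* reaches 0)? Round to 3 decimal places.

0.282

The nontrivial equilibrium is p* = (1−D) − e/c; extinction occurs when this hits zero.
So D_crit = 1 − e/c = 1 − 0.459/0.639 = 1 − 0.7183 = 0.2817.
This equals the undisturbed p*, a classic result of Lande's extension.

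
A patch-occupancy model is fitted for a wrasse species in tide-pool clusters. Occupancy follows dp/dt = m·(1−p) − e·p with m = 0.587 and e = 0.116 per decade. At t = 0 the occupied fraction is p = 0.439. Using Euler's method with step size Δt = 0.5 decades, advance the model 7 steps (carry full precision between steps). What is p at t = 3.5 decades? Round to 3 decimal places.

Update rule: p ← p + [m·(1−p) − e·p]·Δt with Δt = 0.5.
p: 0.43900 → 0.57819  (Δp = +0.13919)
p: 0.57819 → 0.66846  (Δp = +0.09027)
p: 0.66846 → 0.72699  (Δp = +0.05854)
p: 0.72699 → 0.76496  (Δp = +0.03796)
p: 0.76496 → 0.78957  (Δp = +0.02462)
p: 0.78957 → 0.80554  (Δp = +0.01596)
p: 0.80554 → 0.81589  (Δp = +0.01035)

0.816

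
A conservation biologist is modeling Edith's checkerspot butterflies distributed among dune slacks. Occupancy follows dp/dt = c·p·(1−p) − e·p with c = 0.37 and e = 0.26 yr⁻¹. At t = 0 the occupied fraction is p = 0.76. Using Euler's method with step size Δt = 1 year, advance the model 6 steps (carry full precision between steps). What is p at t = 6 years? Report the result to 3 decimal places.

0.412

Update rule: p ← p + [c·p·(1−p) − e·p]·Δt with Δt = 1.
t = 1: p = 0.76000 + (-0.13011) = 0.62989
t = 2: p = 0.62989 + (-0.07751) = 0.55237
t = 3: p = 0.55237 + (-0.05213) = 0.50024
t = 4: p = 0.50024 + (-0.03756) = 0.46268
t = 5: p = 0.46268 + (-0.02831) = 0.43437
t = 6: p = 0.43437 + (-0.02203) = 0.41234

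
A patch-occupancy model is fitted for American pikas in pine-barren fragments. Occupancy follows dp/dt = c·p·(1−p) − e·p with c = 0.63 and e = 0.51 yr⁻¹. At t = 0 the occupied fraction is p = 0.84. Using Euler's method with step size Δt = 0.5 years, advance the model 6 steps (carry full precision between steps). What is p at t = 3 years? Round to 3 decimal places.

Update rule: p ← p + [c·p·(1−p) − e·p]·Δt with Δt = 0.5.
p: 0.84000 → 0.66814  (Δp = -0.17186)
p: 0.66814 → 0.56761  (Δp = -0.10053)
p: 0.56761 → 0.50018  (Δp = -0.06743)
p: 0.50018 → 0.45138  (Δp = -0.04880)
p: 0.45138 → 0.41428  (Δp = -0.03710)
p: 0.41428 → 0.38508  (Δp = -0.02921)

0.385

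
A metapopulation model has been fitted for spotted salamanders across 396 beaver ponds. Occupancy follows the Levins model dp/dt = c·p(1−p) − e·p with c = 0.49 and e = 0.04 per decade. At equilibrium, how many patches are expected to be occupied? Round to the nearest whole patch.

364

p* = 1 − e/c = 1 − 0.04/0.49 = 0.9184.
Expected occupied patches = N × p* = 396 × 0.9184 = 363.67 ≈ 364.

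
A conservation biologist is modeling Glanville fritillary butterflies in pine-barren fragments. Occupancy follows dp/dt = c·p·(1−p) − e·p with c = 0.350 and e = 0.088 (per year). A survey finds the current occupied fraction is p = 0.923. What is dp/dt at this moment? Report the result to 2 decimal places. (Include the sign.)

-0.06

Colonization term: c·p·(1−p) = 0.350×0.923×0.0770 = 0.02487.
Extinction term: e·p = 0.08122.
dp/dt = 0.02487 − 0.08122 = -0.05635.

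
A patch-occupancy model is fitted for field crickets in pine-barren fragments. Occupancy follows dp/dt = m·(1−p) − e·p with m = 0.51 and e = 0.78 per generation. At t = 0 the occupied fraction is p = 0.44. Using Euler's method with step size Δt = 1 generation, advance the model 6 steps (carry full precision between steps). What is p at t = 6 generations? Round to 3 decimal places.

0.395

Update rule: p ← p + [m·(1−p) − e·p]·Δt with Δt = 1.
t = 1: p = 0.44000 + (-0.05760) = 0.38240
t = 2: p = 0.38240 + (+0.01670) = 0.39910
t = 3: p = 0.39910 + (-0.00484) = 0.39426
t = 4: p = 0.39426 + (+0.00140) = 0.39566
t = 5: p = 0.39566 + (-0.00041) = 0.39526
t = 6: p = 0.39526 + (+0.00012) = 0.39538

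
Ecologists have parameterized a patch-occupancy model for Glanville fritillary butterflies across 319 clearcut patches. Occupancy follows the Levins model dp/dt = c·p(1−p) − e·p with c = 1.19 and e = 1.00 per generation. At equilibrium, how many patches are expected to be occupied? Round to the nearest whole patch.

p* = 1 − e/c = 1 − 1.00/1.19 = 0.1597.
Expected occupied patches = N × p* = 319 × 0.1597 = 50.93 ≈ 51.

51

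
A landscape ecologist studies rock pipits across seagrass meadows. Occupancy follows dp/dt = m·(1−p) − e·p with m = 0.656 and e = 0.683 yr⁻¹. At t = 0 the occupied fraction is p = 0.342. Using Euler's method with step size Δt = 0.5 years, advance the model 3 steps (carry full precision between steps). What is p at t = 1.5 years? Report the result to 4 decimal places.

0.4846

Update rule: p ← p + [m·(1−p) − e·p]·Δt with Δt = 0.5.
t = 0.5: p = 0.34200 + (+0.09903) = 0.44103
t = 1: p = 0.44103 + (+0.03273) = 0.47376
t = 1.5: p = 0.47376 + (+0.01082) = 0.48458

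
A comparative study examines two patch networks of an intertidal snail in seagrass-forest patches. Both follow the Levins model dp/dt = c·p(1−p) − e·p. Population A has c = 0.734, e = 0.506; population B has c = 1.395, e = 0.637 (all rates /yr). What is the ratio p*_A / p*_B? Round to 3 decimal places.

0.572

A: p*_A = 1 − 0.506/0.734 = 0.3106.
B: p*_B = 1 − 0.637/1.395 = 0.5434.
p*_A / p*_B = 0.3106/0.5434 = 0.5717.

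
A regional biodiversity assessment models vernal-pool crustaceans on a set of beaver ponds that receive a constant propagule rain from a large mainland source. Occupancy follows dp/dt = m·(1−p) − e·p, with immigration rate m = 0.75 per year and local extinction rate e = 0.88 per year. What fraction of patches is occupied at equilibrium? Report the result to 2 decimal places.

Setting dp/dt = 0: m − m·p* = e·p*, so m = (m+e)·p*.
p* = m/(m+e) = 0.75/(0.75+0.88) = 0.75/1.6300 = 0.4601.

0.46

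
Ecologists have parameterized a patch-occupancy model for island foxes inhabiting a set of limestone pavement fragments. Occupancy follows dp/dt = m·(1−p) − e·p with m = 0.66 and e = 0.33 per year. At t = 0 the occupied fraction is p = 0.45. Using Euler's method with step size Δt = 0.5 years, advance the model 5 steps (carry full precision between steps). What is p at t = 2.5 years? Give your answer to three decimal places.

Update rule: p ← p + [m·(1−p) − e·p]·Δt with Δt = 0.5.
step 1: Δp = +0.10725, p = 0.55725
step 2: Δp = +0.05416, p = 0.61141
step 3: Δp = +0.02735, p = 0.63876
step 4: Δp = +0.01381, p = 0.65258
step 5: Δp = +0.00698, p = 0.65955

0.660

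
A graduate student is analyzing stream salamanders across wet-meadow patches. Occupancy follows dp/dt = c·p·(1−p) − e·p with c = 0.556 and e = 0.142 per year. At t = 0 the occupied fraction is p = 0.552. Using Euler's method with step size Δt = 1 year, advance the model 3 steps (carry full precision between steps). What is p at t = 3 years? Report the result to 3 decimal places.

Update rule: p ← p + [c·p·(1−p) − e·p]·Δt with Δt = 1.
step 1: Δp = +0.05911, p = 0.61111
step 2: Δp = +0.04536, p = 0.65647
step 3: Δp = +0.03217, p = 0.68864

0.689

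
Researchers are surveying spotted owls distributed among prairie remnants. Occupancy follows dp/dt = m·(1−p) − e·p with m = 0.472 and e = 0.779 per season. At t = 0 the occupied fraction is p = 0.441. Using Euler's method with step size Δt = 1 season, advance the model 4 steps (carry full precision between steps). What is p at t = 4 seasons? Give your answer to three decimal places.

0.378

Update rule: p ← p + [m·(1−p) − e·p]·Δt with Δt = 1.
  1  |  dp/dt·Δt = -0.079691  |  p_1 = 0.361309
  2  |  dp/dt·Δt = +0.020002  |  p_2 = 0.381311
  3  |  dp/dt·Δt = -0.005021  |  p_3 = 0.376291
  4  |  dp/dt·Δt = +0.001260  |  p_4 = 0.377551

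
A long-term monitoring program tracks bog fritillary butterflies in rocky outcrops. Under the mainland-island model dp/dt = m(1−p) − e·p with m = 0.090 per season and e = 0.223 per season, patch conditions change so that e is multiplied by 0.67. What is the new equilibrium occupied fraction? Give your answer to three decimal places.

0.376

Before: p* = 0.090/(0.090+0.223) = 0.2875.
After: m = 0.09, e = 0.14941; p* = 0.09/0.2394 = 0.3759.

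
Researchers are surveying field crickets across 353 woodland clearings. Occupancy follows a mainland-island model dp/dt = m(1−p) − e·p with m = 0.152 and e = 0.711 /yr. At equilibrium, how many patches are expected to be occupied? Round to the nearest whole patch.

p* = m/(m+e) = 0.152/0.8630 = 0.1761.
Expected occupied patches = N × p* = 353 × 0.1761 = 62.17 ≈ 62.

62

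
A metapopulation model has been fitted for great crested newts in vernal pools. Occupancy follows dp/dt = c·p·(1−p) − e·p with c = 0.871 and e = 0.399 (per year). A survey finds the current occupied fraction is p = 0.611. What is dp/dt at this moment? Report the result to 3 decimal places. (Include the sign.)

Colonization term: c·p·(1−p) = 0.871×0.611×0.3890 = 0.20702.
Extinction term: e·p = 0.24379.
dp/dt = 0.20702 − 0.24379 = -0.03677.

-0.037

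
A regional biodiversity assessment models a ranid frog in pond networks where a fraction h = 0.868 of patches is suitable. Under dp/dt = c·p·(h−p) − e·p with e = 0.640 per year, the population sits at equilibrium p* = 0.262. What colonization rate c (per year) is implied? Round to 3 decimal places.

At equilibrium c(h−p*) = e, so c = e/(h−p*).
c = 0.640/(0.868 − 0.262) = 0.640/0.6060 = 1.0561.

1.056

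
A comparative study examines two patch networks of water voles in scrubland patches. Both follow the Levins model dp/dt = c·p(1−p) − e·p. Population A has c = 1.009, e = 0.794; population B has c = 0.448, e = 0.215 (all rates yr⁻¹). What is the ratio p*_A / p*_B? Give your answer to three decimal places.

0.410

A: p*_A = 1 − 0.794/1.009 = 0.2131.
B: p*_B = 1 − 0.215/0.448 = 0.5201.
p*_A / p*_B = 0.2131/0.5201 = 0.4097.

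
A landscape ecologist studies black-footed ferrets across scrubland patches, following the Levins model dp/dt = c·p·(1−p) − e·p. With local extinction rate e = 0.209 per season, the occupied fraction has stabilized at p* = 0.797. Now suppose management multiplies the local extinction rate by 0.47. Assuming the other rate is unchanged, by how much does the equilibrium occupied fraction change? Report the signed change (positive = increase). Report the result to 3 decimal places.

Balance c(1−p*) = e gives c = e/(1 − 0.79700) = 0.209/0.20300 = 1.02956.
New p* = 1 − e/c = 1 − 0.09823/1.02956 = 0.90459.
Δp* = 0.90459 − 0.79700 = +0.10759.

0.108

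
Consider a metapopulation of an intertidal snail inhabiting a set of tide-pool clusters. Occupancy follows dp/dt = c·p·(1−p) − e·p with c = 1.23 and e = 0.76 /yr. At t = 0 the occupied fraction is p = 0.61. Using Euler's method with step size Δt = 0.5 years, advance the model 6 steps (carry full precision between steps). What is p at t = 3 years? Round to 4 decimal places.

Update rule: p ← p + [c·p·(1−p) − e·p]·Δt with Δt = 0.5.
step 1: Δp = -0.08549, p = 0.52451
step 2: Δp = -0.04593, p = 0.47858
step 3: Δp = -0.02839, p = 0.45018
step 4: Δp = -0.01885, p = 0.43134
step 5: Δp = -0.01306, p = 0.41828
step 6: Δp = -0.00930, p = 0.40898

0.4090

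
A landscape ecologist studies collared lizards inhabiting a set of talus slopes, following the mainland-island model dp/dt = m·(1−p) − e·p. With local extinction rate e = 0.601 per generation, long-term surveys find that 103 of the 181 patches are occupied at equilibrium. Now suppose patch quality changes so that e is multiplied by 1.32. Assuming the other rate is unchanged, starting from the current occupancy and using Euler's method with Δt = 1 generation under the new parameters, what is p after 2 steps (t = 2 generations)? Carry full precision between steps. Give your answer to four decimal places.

Observed p* = 103/181 = 0.56906.
Balance m(1−p*) = e·p* gives m = e·p*/(1−p*) = 0.601×0.56906/0.43094 = 0.79363.
Starting from p₀ = 0.56906; update p ← p + (dp/dt)·Δt with the new parameters.
p: 0.56906 → 0.45962  (Δp = -0.10944)
p: 0.45962 → 0.52386  (Δp = +0.06424)

0.5239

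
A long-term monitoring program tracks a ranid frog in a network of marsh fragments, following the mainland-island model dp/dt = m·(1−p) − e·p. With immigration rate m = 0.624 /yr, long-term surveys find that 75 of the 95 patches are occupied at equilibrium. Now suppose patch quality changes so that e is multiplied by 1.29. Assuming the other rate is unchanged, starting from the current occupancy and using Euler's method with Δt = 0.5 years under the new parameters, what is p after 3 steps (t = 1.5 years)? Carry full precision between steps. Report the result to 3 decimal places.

Observed p* = 75/95 = 0.78947.
Balance m(1−p*) = e·p* gives e = m(1−p*)/p* = 0.624×0.21053/0.78947 = 0.16640.
Starting from p₀ = 0.78947; update p ← p + (dp/dt)·Δt with the new parameters.
step 1: Δp = -0.01905, p = 0.77043
step 2: Δp = -0.01106, p = 0.75936
step 3: Δp = -0.00642, p = 0.75294

0.753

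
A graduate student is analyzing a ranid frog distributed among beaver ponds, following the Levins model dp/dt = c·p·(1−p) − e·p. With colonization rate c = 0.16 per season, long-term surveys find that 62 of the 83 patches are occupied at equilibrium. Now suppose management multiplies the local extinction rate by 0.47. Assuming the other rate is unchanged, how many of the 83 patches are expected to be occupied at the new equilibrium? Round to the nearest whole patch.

Observed p* = 62/83 = 0.74699.
Balance c(1−p*) = e gives e = 0.16×(1 − 0.74699) = 0.04048.
New p* = 1 − e/c = 1 − 0.01903/0.16000 = 0.88106.
Expected occupied = 83 × 0.88106 = 73.13 ≈ 73.

73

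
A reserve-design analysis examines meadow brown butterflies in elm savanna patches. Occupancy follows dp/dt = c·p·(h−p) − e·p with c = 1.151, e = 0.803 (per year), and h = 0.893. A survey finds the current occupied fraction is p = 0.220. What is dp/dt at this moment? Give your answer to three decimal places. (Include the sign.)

Colonization term: c·p·(h−p) = 1.151×0.220×0.6730 = 0.17042.
Extinction term: e·p = 0.17666.
dp/dt = 0.17042 − 0.17666 = -0.00624.

-0.006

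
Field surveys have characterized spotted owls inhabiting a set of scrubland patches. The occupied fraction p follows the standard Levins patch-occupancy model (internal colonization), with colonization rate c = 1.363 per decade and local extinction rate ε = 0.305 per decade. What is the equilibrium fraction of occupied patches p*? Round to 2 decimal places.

0.78

At equilibrium, colonization balances extinction: c·p*·(1−p*) = ε·p*.
So p* = 1 − ε/c = 1 − 0.305/1.363 = 1 − 0.2238 = 0.7762.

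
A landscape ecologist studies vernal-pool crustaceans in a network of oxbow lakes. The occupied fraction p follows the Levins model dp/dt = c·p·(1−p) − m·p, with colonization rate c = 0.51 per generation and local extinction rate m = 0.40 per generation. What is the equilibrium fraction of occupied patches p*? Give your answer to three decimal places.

Setting dp/dt = 0 and dividing through by p* gives c·(1−p*) = m.
So p* = 1 − m/c = 1 − 0.40/0.51 = 1 − 0.7843 = 0.2157.

0.216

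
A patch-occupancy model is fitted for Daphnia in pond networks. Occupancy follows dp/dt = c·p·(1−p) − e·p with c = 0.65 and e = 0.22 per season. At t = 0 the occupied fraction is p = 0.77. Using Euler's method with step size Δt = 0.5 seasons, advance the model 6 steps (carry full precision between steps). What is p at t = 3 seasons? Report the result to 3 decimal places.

0.683

Update rule: p ← p + [c·p·(1−p) − e·p]·Δt with Δt = 0.5.
t = 0.5: p = 0.77000 + (-0.02714) = 0.74286
t = 1: p = 0.74286 + (-0.01963) = 0.72322
t = 1.5: p = 0.72322 + (-0.01450) = 0.70873
t = 2: p = 0.70873 + (-0.01087) = 0.69786
t = 2.5: p = 0.69786 + (-0.00824) = 0.68962
t = 3: p = 0.68962 + (-0.00629) = 0.68333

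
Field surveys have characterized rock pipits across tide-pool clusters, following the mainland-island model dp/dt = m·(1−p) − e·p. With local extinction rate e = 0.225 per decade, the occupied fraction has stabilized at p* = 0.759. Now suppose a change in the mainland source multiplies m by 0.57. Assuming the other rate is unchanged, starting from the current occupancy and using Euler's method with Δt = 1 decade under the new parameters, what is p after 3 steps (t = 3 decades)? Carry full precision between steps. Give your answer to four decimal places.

Balance m(1−p*) = e·p* gives m = e·p*/(1−p*) = 0.225×0.75900/0.24100 = 0.70861.
Starting from p₀ = 0.75900; update p ← p + (dp/dt)·Δt with the new parameters.
t = 1: p = 0.75900 + (-0.07343) = 0.68557
t = 2: p = 0.68557 + (-0.02725) = 0.65832
t = 3: p = 0.65832 + (-0.01011) = 0.64820

0.6482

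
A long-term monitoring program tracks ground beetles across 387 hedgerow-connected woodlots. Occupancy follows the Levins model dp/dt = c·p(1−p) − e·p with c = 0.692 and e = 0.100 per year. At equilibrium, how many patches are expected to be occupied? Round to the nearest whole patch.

p* = 1 − e/c = 1 − 0.100/0.692 = 0.8555.
Expected occupied patches = N × p* = 387 × 0.8555 = 331.08 ≈ 331.

331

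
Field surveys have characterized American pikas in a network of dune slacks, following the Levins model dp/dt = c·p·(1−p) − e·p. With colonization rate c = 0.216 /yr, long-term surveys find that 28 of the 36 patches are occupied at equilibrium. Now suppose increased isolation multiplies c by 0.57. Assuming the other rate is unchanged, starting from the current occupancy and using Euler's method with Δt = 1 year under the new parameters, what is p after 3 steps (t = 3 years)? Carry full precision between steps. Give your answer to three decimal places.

Observed p* = 28/36 = 0.77778.
Balance c(1−p*) = e gives e = 0.216×(1 − 0.77778) = 0.04800.
Starting from p₀ = 0.77778; update p ← p + (dp/dt)·Δt with the new parameters.
p: 0.77778 → 0.76172  (Δp = -0.01605)
p: 0.76172 → 0.74751  (Δp = -0.01422)
p: 0.74751 → 0.73487  (Δp = -0.01264)

0.735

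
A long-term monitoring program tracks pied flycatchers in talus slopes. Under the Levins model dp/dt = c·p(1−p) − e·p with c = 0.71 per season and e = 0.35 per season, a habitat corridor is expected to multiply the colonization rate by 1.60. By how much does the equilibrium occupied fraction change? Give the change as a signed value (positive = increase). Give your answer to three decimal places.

0.185

Before: p* = 1 − 0.35/0.71 = 0.5070.
After the change, c = 1.136, e = 0.35, so p* = 1 − 0.35/1.136 = 0.6919.
Δp* = 0.6919 − 0.5070 = +0.1849.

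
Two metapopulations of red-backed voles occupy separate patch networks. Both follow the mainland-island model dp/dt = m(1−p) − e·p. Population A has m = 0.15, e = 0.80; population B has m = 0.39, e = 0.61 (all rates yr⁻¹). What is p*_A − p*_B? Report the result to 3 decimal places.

A: p*_A = m/(m+e) = 0.15/0.9500 = 0.1579.
B: p*_B = 0.39/1.0000 = 0.3900.
p*_A − p*_B = 0.1579 − 0.3900 = -0.2321.

-0.232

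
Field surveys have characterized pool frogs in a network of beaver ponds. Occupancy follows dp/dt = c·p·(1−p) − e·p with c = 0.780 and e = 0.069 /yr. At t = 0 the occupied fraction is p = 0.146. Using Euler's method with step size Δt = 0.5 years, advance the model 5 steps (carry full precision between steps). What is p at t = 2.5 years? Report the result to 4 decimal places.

Update rule: p ← p + [c·p·(1−p) − e·p]·Δt with Δt = 0.5.
step 1: Δp = +0.04359, p = 0.18959
step 2: Δp = +0.05338, p = 0.24297
step 3: Δp = +0.06335, p = 0.30632
step 4: Δp = +0.07230, p = 0.37863
step 5: Δp = +0.07869, p = 0.45732

0.4573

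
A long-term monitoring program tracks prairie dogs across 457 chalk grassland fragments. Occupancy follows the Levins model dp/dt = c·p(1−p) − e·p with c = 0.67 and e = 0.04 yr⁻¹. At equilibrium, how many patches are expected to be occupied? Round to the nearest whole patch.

430

p* = 1 − e/c = 1 − 0.04/0.67 = 0.9403.
Expected occupied patches = N × p* = 457 × 0.9403 = 429.72 ≈ 430.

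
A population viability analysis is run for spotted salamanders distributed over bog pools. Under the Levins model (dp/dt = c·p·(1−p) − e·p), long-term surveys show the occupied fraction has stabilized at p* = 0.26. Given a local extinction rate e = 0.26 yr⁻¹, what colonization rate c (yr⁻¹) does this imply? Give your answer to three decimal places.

0.351

At equilibrium c(1−p*) = e, so c = e/(1−p*).
c = 0.26/(1 − 0.26) = 0.26/0.7400 = 0.3514.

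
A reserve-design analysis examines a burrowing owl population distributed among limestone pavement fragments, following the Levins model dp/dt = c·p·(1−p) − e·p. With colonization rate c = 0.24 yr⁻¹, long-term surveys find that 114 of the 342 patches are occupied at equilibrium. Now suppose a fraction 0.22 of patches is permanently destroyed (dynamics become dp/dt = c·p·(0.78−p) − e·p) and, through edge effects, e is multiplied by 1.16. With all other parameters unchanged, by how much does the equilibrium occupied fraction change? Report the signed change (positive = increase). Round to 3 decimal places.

Observed p* = 114/342 = 0.33333.
Balance c(1−p*) = e gives e = 0.24×(1 − 0.33333) = 0.16000.
New p* = 0.78 − e/c = 0.78 − 0.18560/0.24000 = 0.00667.
Δp* = 0.00667 − 0.33333 = -0.32666.

-0.327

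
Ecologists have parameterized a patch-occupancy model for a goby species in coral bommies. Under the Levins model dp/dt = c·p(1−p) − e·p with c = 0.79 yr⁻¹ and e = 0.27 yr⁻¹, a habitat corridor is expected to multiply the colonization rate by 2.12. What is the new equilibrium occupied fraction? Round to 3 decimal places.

0.839

Before: p* = 1 − 0.27/0.79 = 0.6582.
After the change, c = 1.6748, e = 0.27, so p* = 1 − 0.27/1.6748 = 0.8388.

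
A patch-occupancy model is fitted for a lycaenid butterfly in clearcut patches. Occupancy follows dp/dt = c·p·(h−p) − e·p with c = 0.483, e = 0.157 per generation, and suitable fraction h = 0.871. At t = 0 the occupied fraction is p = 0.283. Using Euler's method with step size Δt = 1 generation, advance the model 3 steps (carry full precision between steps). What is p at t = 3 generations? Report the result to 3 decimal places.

0.387

Update rule: p ← p + [c·p·(h−p) − e·p]·Δt with Δt = 1.
p: 0.28300 → 0.31894  (Δp = +0.03594)
p: 0.31894 → 0.35391  (Δp = +0.03497)
p: 0.35391 → 0.38674  (Δp = +0.03283)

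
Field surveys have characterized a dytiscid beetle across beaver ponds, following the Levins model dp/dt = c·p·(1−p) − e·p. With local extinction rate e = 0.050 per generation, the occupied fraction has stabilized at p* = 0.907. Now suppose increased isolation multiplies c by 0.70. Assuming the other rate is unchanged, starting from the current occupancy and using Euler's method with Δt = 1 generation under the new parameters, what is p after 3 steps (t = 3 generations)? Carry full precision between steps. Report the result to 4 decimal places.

Balance c(1−p*) = e gives c = e/(1 − 0.90700) = 0.050/0.09300 = 0.53763.
Starting from p₀ = 0.90700; update p ← p + (dp/dt)·Δt with the new parameters.
p: 0.90700 → 0.89340  (Δp = -0.01360)
p: 0.89340 → 0.88457  (Δp = -0.00883)
p: 0.88457 → 0.87877  (Δp = -0.00580)

0.8788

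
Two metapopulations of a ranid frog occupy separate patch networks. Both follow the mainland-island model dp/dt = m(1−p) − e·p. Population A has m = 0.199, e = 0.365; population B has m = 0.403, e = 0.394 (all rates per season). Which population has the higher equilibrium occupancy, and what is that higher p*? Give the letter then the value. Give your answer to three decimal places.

A: p*_A = m/(m+e) = 0.199/0.5640 = 0.3528.
B: p*_B = 0.403/0.7970 = 0.5056.
B is higher at 0.5056.

B, 0.506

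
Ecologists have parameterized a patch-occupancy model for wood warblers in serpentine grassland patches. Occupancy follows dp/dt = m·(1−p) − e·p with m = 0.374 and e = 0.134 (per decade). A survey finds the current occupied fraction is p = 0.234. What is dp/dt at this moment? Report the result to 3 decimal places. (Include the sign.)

Colonization term: m·(1−p) = 0.374×0.7660 = 0.28648.
Extinction term: e·p = 0.03136.
dp/dt = 0.28648 − 0.03136 = 0.25513.

0.255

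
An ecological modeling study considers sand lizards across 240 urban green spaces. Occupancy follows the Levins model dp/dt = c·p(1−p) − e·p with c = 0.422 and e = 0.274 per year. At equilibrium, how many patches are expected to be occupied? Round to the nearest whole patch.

p* = 1 − e/c = 1 − 0.274/0.422 = 0.3507.
Expected occupied patches = N × p* = 240 × 0.3507 = 84.17 ≈ 84.

84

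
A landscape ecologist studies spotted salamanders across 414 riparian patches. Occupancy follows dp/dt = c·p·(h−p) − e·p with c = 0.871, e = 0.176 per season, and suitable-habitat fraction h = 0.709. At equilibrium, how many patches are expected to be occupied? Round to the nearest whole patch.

p* = h − e/c = 0.709 − 0.2021 = 0.5069.
Expected occupied patches = N × p* = 414 × 0.5069 = 209.87 ≈ 210.

210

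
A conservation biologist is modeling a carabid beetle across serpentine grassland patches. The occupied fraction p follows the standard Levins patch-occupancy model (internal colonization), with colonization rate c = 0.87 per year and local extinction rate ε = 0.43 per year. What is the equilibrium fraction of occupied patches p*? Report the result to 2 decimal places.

Setting dp/dt = 0 and dividing through by p* gives c·(1−p*) = ε.
So p* = 1 − ε/c = 1 − 0.43/0.87 = 1 − 0.4943 = 0.5057.

0.51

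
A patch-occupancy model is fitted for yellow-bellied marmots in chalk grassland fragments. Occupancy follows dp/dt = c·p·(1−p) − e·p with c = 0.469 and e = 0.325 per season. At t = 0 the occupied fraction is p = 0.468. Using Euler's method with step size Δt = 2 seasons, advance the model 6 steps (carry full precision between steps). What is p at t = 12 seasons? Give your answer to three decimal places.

Update rule: p ← p + [c·p·(1−p) − e·p]·Δt with Δt = 2.
  1  |  dp/dt·Δt = -0.070661  |  p_1 = 0.397339
  2  |  dp/dt·Δt = -0.033656  |  p_2 = 0.363683
  3  |  dp/dt·Δt = -0.019324  |  p_3 = 0.344359
  4  |  dp/dt·Δt = -0.012056  |  p_4 = 0.332303
  5  |  dp/dt·Δt = -0.007876  |  p_5 = 0.324428
  6  |  dp/dt·Δt = -0.005292  |  p_6 = 0.319135

0.319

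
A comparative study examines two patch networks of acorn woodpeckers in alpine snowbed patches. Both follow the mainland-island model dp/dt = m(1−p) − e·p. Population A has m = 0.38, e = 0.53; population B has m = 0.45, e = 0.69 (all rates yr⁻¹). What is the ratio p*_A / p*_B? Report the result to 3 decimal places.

A: p*_A = m/(m+e) = 0.38/0.9100 = 0.4176.
B: p*_B = 0.45/1.1400 = 0.3947.
p*_A / p*_B = 0.4176/0.3947 = 1.0579.

1.058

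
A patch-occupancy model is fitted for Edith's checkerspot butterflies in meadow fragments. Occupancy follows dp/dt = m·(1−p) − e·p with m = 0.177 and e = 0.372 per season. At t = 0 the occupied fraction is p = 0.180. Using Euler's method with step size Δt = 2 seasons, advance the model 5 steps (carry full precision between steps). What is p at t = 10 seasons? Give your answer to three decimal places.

0.322

Update rule: p ← p + [m·(1−p) − e·p]·Δt with Δt = 2.
step 1: Δp = +0.15636, p = 0.33636
step 2: Δp = -0.01532, p = 0.32104
step 3: Δp = +0.00150, p = 0.32254
step 4: Δp = -0.00015, p = 0.32239
step 5: Δp = +0.00001, p = 0.32241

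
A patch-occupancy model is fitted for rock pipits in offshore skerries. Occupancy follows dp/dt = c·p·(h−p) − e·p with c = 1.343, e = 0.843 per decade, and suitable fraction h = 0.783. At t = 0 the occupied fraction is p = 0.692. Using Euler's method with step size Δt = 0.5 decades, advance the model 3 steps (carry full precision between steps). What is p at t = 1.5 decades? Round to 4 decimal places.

Update rule: p ← p + [c·p·(h−p) − e·p]·Δt with Δt = 0.5.
step 1: Δp = -0.24939, p = 0.44261
step 2: Δp = -0.08539, p = 0.35722
step 3: Δp = -0.04843, p = 0.30878

0.3088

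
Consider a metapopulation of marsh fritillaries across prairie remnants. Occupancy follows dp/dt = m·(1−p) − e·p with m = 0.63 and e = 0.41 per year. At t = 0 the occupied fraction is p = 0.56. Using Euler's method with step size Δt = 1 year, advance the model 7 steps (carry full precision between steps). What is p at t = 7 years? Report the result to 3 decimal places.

0.606

Update rule: p ← p + [m·(1−p) − e·p]·Δt with Δt = 1.
  1  |  dp/dt·Δt = +0.047600  |  p_1 = 0.607600
  2  |  dp/dt·Δt = -0.001904  |  p_2 = 0.605696
  3  |  dp/dt·Δt = +0.000076  |  p_3 = 0.605772
  4  |  dp/dt·Δt = -0.000003  |  p_4 = 0.605769
  5  |  dp/dt·Δt = +0.000000  |  p_5 = 0.605769
  6  |  dp/dt·Δt = -0.000000  |  p_6 = 0.605769
  7  |  dp/dt·Δt = +0.000000  |  p_7 = 0.605769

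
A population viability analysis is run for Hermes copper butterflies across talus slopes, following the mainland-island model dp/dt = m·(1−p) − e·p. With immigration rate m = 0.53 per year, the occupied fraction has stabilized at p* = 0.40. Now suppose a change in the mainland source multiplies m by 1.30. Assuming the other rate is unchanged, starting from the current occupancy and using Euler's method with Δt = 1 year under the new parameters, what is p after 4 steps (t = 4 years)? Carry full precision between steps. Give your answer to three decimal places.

Balance m(1−p*) = e·p* gives e = m(1−p*)/p* = 0.53×0.60000/0.40000 = 0.79500.
Starting from p₀ = 0.40000; update p ← p + (dp/dt)·Δt with the new parameters.
  1  |  dp/dt·Δt = +0.095400  |  p_1 = 0.495400
  2  |  dp/dt·Δt = -0.046174  |  p_2 = 0.449226
  3  |  dp/dt·Δt = +0.022348  |  p_3 = 0.471574
  4  |  dp/dt·Δt = -0.010816  |  p_4 = 0.460758

0.461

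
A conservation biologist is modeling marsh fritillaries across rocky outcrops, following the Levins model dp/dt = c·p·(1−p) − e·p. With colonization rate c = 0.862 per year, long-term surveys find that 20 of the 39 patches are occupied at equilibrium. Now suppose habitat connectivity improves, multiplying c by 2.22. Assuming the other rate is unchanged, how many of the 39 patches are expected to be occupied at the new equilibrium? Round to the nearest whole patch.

Observed p* = 20/39 = 0.51282.
Balance c(1−p*) = e gives e = 0.862×(1 − 0.51282) = 0.41995.
New p* = 1 − e/c = 1 − 0.41995/1.91364 = 0.78055.
Expected occupied = 39 × 0.78055 = 30.44 ≈ 30.

30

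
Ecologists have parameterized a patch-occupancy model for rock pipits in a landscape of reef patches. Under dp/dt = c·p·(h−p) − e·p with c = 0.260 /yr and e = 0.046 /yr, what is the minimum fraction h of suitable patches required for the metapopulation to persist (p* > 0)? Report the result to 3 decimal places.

0.177

p* = h − e/c is positive only when h > e/c.
h_min = e/c = 0.046/0.260 = 0.1769.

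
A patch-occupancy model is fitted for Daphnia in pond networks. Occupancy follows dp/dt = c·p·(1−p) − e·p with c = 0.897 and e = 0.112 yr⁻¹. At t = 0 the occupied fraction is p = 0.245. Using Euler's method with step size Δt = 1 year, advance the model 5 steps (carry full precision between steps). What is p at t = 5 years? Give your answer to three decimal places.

Update rule: p ← p + [c·p·(1−p) − e·p]·Δt with Δt = 1.
p: 0.24500 → 0.38348  (Δp = +0.13848)
p: 0.38348 → 0.55260  (Δp = +0.16912)
p: 0.55260 → 0.71248  (Δp = +0.15988)
p: 0.71248 → 0.81644  (Δp = +0.10395)
p: 0.81644 → 0.85943  (Δp = +0.04299)

0.859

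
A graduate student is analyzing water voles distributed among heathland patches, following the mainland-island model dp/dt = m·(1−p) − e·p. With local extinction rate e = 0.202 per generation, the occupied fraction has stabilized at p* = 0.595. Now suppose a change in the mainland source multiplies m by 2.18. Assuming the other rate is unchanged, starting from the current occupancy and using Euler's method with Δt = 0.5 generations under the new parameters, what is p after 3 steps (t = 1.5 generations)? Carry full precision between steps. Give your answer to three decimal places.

Balance m(1−p*) = e·p* gives m = e·p*/(1−p*) = 0.202×0.59500/0.40500 = 0.29677.
Starting from p₀ = 0.59500; update p ← p + (dp/dt)·Δt with the new parameters.
step 1: Δp = +0.07091, p = 0.66591
step 2: Δp = +0.04081, p = 0.70672
step 3: Δp = +0.02349, p = 0.73021

0.730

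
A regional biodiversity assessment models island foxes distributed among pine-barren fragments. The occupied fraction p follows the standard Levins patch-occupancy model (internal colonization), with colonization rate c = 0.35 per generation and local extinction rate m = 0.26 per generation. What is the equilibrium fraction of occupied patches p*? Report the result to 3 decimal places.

0.257

At equilibrium, colonization balances extinction: c·p*·(1−p*) = m·p*.
So p* = 1 − m/c = 1 − 0.26/0.35 = 1 − 0.7429 = 0.2571.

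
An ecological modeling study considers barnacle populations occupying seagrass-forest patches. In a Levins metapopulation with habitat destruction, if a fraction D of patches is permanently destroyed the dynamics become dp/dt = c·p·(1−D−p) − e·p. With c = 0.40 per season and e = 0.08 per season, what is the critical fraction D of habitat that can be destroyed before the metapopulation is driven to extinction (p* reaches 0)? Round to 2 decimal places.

0.80

The nontrivial equilibrium is p* = (1−D) − e/c; extinction occurs when this hits zero.
So D_crit = 1 − e/c = 1 − 0.08/0.40 = 1 − 0.2000 = 0.8000.
This equals the undisturbed p*, a classic result of Lande's extension.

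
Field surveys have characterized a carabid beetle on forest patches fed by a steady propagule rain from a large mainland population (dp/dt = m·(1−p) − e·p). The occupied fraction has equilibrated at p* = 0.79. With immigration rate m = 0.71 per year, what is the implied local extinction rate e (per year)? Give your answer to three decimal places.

0.189

At equilibrium m(1−p*) = e·p*, so e = m(1−p*)/p*.
e = 0.71 × 0.2100 / 0.79 = 0.1887.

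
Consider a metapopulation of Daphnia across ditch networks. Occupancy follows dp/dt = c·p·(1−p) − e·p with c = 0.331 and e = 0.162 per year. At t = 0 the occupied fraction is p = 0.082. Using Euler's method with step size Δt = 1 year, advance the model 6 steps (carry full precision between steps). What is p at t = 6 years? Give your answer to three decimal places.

0.171

Update rule: p ← p + [c·p·(1−p) − e·p]·Δt with Δt = 1.
  1  |  dp/dt·Δt = +0.011632  |  p_1 = 0.093632
  2  |  dp/dt·Δt = +0.012922  |  p_2 = 0.106554
  3  |  dp/dt·Δt = +0.014250  |  p_3 = 0.120804
  4  |  dp/dt·Δt = +0.015585  |  p_4 = 0.136389
  5  |  dp/dt·Δt = +0.016893  |  p_5 = 0.153282
  6  |  dp/dt·Δt = +0.018128  |  p_6 = 0.171409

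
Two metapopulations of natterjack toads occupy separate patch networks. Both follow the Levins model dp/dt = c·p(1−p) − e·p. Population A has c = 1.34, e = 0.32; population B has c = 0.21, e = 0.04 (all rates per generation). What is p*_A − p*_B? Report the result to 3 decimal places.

A: p*_A = 1 − 0.32/1.34 = 0.7612.
B: p*_B = 1 − 0.04/0.21 = 0.8095.
p*_A − p*_B = 0.7612 − 0.8095 = -0.0483.

-0.048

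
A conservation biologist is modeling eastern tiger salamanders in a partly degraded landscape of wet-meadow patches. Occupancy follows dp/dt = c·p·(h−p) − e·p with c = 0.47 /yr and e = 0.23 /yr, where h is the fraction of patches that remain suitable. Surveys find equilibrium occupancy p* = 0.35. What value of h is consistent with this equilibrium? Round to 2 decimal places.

0.84

At equilibrium c(h−p*) = e, so h = p* + e/c.
h = 0.35 + 0.23/0.47 = 0.35 + 0.4894 = 0.8394.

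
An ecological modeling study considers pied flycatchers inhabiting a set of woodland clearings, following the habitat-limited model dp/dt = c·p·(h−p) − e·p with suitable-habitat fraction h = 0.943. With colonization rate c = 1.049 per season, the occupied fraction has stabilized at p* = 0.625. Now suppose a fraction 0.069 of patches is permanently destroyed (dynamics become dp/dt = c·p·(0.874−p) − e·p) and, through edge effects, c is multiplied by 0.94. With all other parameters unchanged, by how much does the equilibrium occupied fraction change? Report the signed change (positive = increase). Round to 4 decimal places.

-0.0893

Balance c(h−p*) = e gives e = 1.049×(0.943 − 0.62500) = 0.33358.
New p* = 0.874 − e/c = 0.874 − 0.33358/0.98606 = 0.53570.
Δp* = 0.53570 − 0.62500 = -0.08930.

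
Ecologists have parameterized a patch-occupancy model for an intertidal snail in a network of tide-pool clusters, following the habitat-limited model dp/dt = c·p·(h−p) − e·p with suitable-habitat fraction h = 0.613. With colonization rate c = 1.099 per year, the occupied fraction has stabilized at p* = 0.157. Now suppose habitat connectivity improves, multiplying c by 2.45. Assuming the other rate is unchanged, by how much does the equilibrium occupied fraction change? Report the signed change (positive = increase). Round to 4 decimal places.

0.2699

Balance c(h−p*) = e gives e = 1.099×(0.613 − 0.15700) = 0.50114.
New p* = 0.613 − e/c = 0.613 − 0.50114/2.69255 = 0.42688.
Δp* = 0.42688 − 0.15700 = +0.26988.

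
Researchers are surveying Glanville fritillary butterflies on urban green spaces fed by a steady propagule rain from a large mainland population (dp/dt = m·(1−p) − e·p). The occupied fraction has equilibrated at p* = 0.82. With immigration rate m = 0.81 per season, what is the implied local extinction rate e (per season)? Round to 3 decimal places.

0.178

At equilibrium m(1−p*) = e·p*, so e = m(1−p*)/p*.
e = 0.81 × 0.1800 / 0.82 = 0.1778.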